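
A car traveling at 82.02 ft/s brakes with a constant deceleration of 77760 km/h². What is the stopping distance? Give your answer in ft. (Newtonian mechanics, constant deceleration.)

v₀ = 82.02 ft/s × 0.3048 = 24.9997 m/s
a = 77760 km/h² × 7.716049382716049e-05 = 6.0 m/s²
d = v₀² / (2a) = 24.9997² / (2 × 6.0) = 624.985 / 12.0 = 52.0821 m
d = 52.0821 m / 0.3048 = 170.9 ft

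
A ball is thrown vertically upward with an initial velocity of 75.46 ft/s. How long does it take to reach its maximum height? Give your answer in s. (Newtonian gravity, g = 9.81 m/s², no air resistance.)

v₀ = 75.46 ft/s × 0.3048 = 23.0002 m/s
t_up = v₀ / g = 23.0002 / 9.81 = 2.345 s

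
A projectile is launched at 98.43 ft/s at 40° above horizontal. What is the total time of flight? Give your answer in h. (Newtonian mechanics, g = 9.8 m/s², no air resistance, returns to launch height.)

v₀ = 98.43 ft/s × 0.3048 = 30.0015 m/s
T = 2 × v₀ × sin(θ) / g = 2 × 30.0015 × sin(40°) / 9.8 = 2 × 30.0015 × 0.642788 / 9.8 = 3.93563 s
T = 3.93563 s / 3600.0 = 0.001093 h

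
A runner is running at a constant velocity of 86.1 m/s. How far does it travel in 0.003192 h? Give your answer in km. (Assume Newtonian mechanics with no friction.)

t = 0.003192 h × 3600.0 = 11.4912 s
d = v × t = 86.1 × 11.4912 = 989.392 m
d = 989.392 m / 1000.0 = 0.9894 km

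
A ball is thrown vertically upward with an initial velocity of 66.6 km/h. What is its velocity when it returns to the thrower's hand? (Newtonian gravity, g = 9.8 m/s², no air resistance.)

By conservation of energy (no air resistance), the ball returns to the throw height with the same speed as launch, but directed downward.
|v_ground| = v₀ = 66.6 km/h
v_ground = 66.6 km/h (downward)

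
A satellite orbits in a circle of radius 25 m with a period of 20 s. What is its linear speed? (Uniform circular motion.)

v = 2πr/T = 2π×25/20 = 7.85 m/s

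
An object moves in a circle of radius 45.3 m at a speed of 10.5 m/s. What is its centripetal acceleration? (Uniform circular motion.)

a_c = v²/r = 10.5²/45.3 = 110.25/45.3 = 2.43 m/s²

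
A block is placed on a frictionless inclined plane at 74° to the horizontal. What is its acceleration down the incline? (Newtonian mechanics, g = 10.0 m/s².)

a = g sin(θ) = 10.0 × sin(74°) = 10.0 × 0.9613 = 9.61 m/s²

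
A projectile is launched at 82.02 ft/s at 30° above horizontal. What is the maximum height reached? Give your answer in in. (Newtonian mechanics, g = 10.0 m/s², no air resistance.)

v₀ = 82.02 ft/s × 0.3048 = 24.9997 m/s
H = v₀² × sin²(θ) / (2g) = 24.9997² × sin(30°)² / (2 × 10.0) = 624.985 × 0.25 / 20.0 = 7.81231 m
H = 7.81231 m / 0.0254 = 307.6 in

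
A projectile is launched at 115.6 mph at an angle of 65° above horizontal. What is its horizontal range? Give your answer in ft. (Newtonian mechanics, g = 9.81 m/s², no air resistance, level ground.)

v₀ = 115.6 mph × 0.44704 = 51.6778 m/s
R = v₀² × sin(2θ) / g = 51.6778² × sin(2 × 65°) / 9.81 = 2670.6 × 0.766044 / 9.81 = 208.542 m
R = 208.542 m / 0.3048 = 684.2 ft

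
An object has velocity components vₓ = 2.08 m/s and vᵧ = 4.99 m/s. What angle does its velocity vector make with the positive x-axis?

θ = arctan(vᵧ/vₓ) = arctan(4.99/2.08) = 67.37°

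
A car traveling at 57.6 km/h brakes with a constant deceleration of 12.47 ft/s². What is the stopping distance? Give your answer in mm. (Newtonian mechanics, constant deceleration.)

v₀ = 57.6 km/h × 0.2777777777777778 = 16.0 m/s
a = 12.47 ft/s² × 0.3048 = 3.80086 m/s²
d = v₀² / (2a) = 16.0² / (2 × 3.80086) = 256.0 / 7.60172 = 33.6766 m
d = 33.6766 m / 0.001 = 33680 mm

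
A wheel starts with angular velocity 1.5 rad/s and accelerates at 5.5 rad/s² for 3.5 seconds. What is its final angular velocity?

ω = ω₀ + αt = 1.5 + 5.5 × 3.5 = 20.75 rad/s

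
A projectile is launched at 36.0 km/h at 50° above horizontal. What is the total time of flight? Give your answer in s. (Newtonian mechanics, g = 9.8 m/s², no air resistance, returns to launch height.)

v₀ = 36.0 km/h × 0.2777777777777778 = 10.0 m/s
T = 2 × v₀ × sin(θ) / g = 2 × 10.0 × sin(50°) / 9.8 = 2 × 10.0 × 0.766044 / 9.8 = 1.563 s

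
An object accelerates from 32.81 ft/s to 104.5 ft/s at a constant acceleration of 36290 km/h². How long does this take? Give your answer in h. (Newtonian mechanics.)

v₀ = 32.81 ft/s × 0.3048 = 10.0005 m/s
v = 104.5 ft/s × 0.3048 = 31.8516 m/s
a = 36290 km/h² × 7.716049382716049e-05 = 2.80015 m/s²
t = (v - v₀) / a = (31.8516 - 10.0005) / 2.80015 = 7.80355 s
t = 7.80355 s / 3600.0 = 0.002168 h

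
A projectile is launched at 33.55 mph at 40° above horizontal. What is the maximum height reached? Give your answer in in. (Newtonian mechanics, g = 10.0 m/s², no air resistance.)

v₀ = 33.55 mph × 0.44704 = 14.9982 m/s
H = v₀² × sin²(θ) / (2g) = 14.9982² × sin(40°)² / (2 × 10.0) = 224.946 × 0.413176 / 20.0 = 4.64711 m
H = 4.64711 m / 0.0254 = 183.0 in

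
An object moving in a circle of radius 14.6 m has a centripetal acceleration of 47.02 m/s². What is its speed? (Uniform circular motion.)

v = √(a_c × r) = √(47.02 × 14.6) = 26.2 m/s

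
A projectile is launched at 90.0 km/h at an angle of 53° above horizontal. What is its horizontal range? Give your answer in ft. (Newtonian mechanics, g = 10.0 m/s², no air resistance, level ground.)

v₀ = 90.0 km/h × 0.2777777777777778 = 25.0 m/s
R = v₀² × sin(2θ) / g = 25.0² × sin(2 × 53°) / 10.0 = 625.0 × 0.961262 / 10.0 = 60.0789 m
R = 60.0789 m / 0.3048 = 197.1 ft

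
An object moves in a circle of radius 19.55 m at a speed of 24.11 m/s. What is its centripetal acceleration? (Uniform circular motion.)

a_c = v²/r = 24.11²/19.55 = 581.2921/19.55 = 29.73 m/s²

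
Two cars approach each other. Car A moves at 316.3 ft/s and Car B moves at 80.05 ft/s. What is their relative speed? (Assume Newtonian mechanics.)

v_rel = v_A + v_B = 316.3 + 80.05 = 396.35 ft/s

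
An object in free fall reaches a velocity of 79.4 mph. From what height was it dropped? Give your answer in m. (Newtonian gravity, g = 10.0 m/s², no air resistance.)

v = 79.4 mph × 0.44704 = 35.495 m/s
h = v² / (2g) = 35.495² / (2 × 10.0) = 62.99 m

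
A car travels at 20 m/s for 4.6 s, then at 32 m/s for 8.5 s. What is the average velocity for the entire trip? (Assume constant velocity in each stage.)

d₁ = v₁t₁ = 20 × 4.6 = 92.0 m
d₂ = v₂t₂ = 32 × 8.5 = 272.0 m
d_total = 364.0 m, t_total = 13.1 s
v_avg = d_total/t_total = 364.0/13.1 = 27.79 m/s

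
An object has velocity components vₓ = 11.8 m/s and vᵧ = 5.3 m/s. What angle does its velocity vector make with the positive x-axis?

θ = arctan(vᵧ/vₓ) = arctan(5.3/11.8) = 24.19°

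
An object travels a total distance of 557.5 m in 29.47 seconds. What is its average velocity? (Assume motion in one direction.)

v_avg = Δd / Δt = 557.5 / 29.47 = 18.92 m/s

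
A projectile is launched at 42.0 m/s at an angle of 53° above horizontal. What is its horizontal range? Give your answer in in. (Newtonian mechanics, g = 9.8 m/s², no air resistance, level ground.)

R = v₀² × sin(2θ) / g = 42.0² × sin(2 × 53°) / 9.8 = 1764.0 × 0.961262 / 9.8 = 173.027 m
R = 173.027 m / 0.0254 = 6812 in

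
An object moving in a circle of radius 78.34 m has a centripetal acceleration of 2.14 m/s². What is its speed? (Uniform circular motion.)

v = √(a_c × r) = √(2.14 × 78.34) = 12.95 m/s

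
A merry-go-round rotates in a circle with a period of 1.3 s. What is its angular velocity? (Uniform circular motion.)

ω = 2π/T = 2π/1.3 = 4.8332 rad/s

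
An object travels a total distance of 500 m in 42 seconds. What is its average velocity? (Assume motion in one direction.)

v_avg = Δd / Δt = 500 / 42 = 11.9 m/s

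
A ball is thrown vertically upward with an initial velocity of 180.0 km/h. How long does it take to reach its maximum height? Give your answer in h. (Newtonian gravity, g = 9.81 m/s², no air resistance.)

v₀ = 180.0 km/h × 0.2777777777777778 = 50.0 m/s
t_up = v₀ / g = 50.0 / 9.81 = 5.09684 s
t_up = 5.09684 s / 3600.0 = 0.001416 h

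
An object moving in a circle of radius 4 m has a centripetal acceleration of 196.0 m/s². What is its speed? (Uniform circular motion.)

v = √(a_c × r) = √(196.0 × 4) = 28.0 m/s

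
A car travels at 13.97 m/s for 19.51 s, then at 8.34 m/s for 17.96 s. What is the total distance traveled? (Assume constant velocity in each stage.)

d₁ = v₁t₁ = 13.97 × 19.51 = 272.5547 m
d₂ = v₂t₂ = 8.34 × 17.96 = 149.7864 m
d_total = 272.5547 + 149.7864 = 422.34 m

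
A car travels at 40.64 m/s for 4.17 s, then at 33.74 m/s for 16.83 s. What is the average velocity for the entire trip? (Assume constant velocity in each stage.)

d₁ = v₁t₁ = 40.64 × 4.17 = 169.4688 m
d₂ = v₂t₂ = 33.74 × 16.83 = 567.8442 m
d_total = 737.313 m, t_total = 21.0 s
v_avg = d_total/t_total = 737.313/21.0 = 35.11 m/s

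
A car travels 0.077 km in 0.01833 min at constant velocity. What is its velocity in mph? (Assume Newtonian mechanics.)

d = 0.077 km × 1000.0 = 77.0 m
t = 0.01833 min × 60.0 = 1.0998 s
v = d / t = 77.0 / 1.0998 = 70.0127 m/s
v = 70.0127 m/s / 0.44704 = 156.6 mph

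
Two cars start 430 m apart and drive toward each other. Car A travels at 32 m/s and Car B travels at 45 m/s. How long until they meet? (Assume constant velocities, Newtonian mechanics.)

Combined speed: v_combined = 32 + 45 = 77 m/s
Time to meet: t = d/v_combined = 430/77 = 5.58 s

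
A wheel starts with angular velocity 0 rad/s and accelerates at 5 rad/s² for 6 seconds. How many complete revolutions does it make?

θ = ω₀t + ½αt² = 0×6 + ½×5×6² = 90.0 rad
Total revolutions = θ/(2π) = 90.0/(2π) = 14.32
Complete revolutions = ⌊14.32⌋ = 14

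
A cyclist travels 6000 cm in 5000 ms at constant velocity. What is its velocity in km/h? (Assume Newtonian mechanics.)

d = 6000 cm × 0.01 = 60.0 m
t = 5000 ms × 0.001 = 5.0 s
v = d / t = 60.0 / 5.0 = 12.0 m/s
v = 12.0 m/s / 0.2777777777777778 = 43.2 km/h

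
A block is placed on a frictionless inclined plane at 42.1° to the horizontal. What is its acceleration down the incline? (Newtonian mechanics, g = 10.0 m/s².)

a = g sin(θ) = 10.0 × sin(42.1°) = 10.0 × 0.6704 = 6.7 m/s²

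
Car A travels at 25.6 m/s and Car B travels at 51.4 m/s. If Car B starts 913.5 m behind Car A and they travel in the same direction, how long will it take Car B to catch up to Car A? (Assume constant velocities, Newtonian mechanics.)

Relative speed: v_rel = 51.4 - 25.6 = 25.8 m/s
Time to catch: t = d₀/v_rel = 913.5/25.8 = 35.41 s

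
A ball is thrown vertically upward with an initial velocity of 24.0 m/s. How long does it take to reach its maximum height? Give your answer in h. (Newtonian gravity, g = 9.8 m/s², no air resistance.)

t_up = v₀ / g = 24.0 / 9.8 = 2.44898 s
t_up = 2.44898 s / 3600.0 = 0.0006803 h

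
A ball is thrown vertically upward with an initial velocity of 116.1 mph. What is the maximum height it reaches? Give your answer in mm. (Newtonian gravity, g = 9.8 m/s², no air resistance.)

v₀ = 116.1 mph × 0.44704 = 51.9013 m/s
h_max = v₀² / (2g) = 51.9013² / (2 × 9.8) = 2693.74 / 19.6 = 137.436 m
h_max = 137.436 m / 0.001 = 137400 mm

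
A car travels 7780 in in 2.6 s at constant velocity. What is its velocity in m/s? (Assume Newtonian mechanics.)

d = 7780 in × 0.0254 = 197.612 m
v = d / t = 197.612 / 2.6 = 76.0 m/s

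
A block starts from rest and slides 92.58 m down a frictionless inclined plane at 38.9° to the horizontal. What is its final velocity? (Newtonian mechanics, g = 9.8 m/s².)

a = g sin(θ) = 9.8 × sin(38.9°) = 6.154 m/s²
v = √(2ad) = √(2 × 6.154 × 92.58) = 33.76 m/s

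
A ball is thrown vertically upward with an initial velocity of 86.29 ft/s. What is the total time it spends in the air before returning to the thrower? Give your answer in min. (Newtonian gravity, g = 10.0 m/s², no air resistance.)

v₀ = 86.29 ft/s × 0.3048 = 26.3012 m/s
t_total = 2 × v₀ / g = 2 × 26.3012 / 10.0 = 5.26024 s
t_total = 5.26024 s / 60.0 = 0.08767 min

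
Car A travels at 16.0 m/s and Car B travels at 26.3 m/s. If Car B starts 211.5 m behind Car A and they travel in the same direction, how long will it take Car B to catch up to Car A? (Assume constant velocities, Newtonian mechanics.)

Relative speed: v_rel = 26.3 - 16.0 = 10.3 m/s
Time to catch: t = d₀/v_rel = 211.5/10.3 = 20.53 s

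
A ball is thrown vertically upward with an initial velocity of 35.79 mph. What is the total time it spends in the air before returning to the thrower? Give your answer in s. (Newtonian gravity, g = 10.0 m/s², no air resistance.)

v₀ = 35.79 mph × 0.44704 = 15.9996 m/s
t_total = 2 × v₀ / g = 2 × 15.9996 / 10.0 = 3.2 s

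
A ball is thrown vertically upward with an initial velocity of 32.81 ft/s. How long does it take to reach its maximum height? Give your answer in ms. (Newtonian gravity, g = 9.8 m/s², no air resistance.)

v₀ = 32.81 ft/s × 0.3048 = 10.0005 m/s
t_up = v₀ / g = 10.0005 / 9.8 = 1.02046 s
t_up = 1.02046 s / 0.001 = 1020 ms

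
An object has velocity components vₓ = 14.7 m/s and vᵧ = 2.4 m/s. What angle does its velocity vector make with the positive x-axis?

θ = arctan(vᵧ/vₓ) = arctan(2.4/14.7) = 9.27°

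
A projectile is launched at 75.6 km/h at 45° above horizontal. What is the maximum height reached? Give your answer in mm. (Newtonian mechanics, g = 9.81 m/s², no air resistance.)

v₀ = 75.6 km/h × 0.2777777777777778 = 21.0 m/s
H = v₀² × sin²(θ) / (2g) = 21.0² × sin(45°)² / (2 × 9.81) = 441.0 × 0.5 / 19.62 = 11.2385 m
H = 11.2385 m / 0.001 = 11240 mm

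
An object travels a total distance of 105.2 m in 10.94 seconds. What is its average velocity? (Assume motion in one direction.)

v_avg = Δd / Δt = 105.2 / 10.94 = 9.62 m/s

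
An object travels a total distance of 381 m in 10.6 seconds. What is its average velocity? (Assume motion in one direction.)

v_avg = Δd / Δt = 381 / 10.6 = 35.94 m/s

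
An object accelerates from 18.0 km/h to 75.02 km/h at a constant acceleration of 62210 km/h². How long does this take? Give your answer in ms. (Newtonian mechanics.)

v₀ = 18.0 km/h × 0.2777777777777778 = 5.0 m/s
v = 75.02 km/h × 0.2777777777777778 = 20.8389 m/s
a = 62210 km/h² × 7.716049382716049e-05 = 4.80015 m/s²
t = (v - v₀) / a = (20.8389 - 5.0) / 4.80015 = 3.29967 s
t = 3.29967 s / 0.001 = 3300 ms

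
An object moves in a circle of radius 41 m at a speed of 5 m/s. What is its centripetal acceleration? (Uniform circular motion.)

a_c = v²/r = 5²/41 = 25/41 = 0.61 m/s²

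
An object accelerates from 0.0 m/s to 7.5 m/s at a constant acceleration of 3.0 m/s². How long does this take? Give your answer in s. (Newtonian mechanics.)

t = (v - v₀) / a = (7.5 - 0.0) / 3.0 = 2.5 s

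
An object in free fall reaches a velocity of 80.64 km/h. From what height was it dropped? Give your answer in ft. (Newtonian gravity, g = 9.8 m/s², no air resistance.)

v = 80.64 km/h × 0.2777777777777778 = 22.4 m/s
h = v² / (2g) = 22.4² / (2 × 9.8) = 25.6 m
h = 25.6 m / 0.3048 = 83.99 ft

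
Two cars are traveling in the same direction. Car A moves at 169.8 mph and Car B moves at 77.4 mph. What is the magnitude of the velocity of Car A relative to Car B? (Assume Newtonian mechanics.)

v_rel = |v_A - v_B| = |169.8 - 77.4| = 92.4 mph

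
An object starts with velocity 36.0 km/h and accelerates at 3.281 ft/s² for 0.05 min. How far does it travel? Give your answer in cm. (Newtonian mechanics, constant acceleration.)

v₀ = 36.0 km/h × 0.2777777777777778 = 10.0 m/s
a = 3.281 ft/s² × 0.3048 = 1.00005 m/s²
t = 0.05 min × 60.0 = 3.0 s
d = v₀ × t + ½ × a × t² = 10.0 × 3.0 + 0.5 × 1.00005 × 3.0² = 34.5002 m
d = 34.5002 m / 0.01 = 3450 cm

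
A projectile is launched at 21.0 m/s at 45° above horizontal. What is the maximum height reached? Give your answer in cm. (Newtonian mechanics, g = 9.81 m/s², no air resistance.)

H = v₀² × sin²(θ) / (2g) = 21.0² × sin(45°)² / (2 × 9.81) = 441.0 × 0.5 / 19.62 = 11.2385 m
H = 11.2385 m / 0.01 = 1124 cm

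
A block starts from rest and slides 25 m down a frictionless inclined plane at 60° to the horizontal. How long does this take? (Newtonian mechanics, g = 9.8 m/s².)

a = g sin(θ) = 9.8 × sin(60°) = 8.487 m/s²
t = √(2d/a) = √(2 × 25 / 8.487) = 2.43 s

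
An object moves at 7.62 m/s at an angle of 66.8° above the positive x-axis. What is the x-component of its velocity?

vₓ = v cos(θ) = 7.62 × cos(66.8°) = 3.0 m/s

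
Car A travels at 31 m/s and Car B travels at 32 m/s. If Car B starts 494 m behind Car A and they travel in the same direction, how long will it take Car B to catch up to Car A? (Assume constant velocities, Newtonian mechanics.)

Relative speed: v_rel = 32 - 31 = 1 m/s
Time to catch: t = d₀/v_rel = 494/1 = 494.0 s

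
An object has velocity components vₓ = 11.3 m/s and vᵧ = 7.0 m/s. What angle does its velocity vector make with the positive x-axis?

θ = arctan(vᵧ/vₓ) = arctan(7.0/11.3) = 31.78°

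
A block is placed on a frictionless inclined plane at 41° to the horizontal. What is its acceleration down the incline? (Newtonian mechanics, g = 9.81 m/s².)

a = g sin(θ) = 9.81 × sin(41°) = 9.81 × 0.6561 = 6.44 m/s²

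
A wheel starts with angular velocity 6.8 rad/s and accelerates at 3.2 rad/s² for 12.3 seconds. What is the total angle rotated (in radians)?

θ = ω₀t + ½αt² = 6.8×12.3 + ½×3.2×12.3² = 325.7 rad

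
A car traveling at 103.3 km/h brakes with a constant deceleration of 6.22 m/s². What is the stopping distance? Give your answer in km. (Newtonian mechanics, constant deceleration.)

v₀ = 103.3 km/h × 0.2777777777777778 = 28.6944 m/s
d = v₀² / (2a) = 28.6944² / (2 × 6.22) = 823.369 / 12.44 = 66.1872 m
d = 66.1872 m / 1000.0 = 0.06619 km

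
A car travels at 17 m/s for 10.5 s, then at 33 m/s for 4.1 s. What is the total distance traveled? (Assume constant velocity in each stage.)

d₁ = v₁t₁ = 17 × 10.5 = 178.5 m
d₂ = v₂t₂ = 33 × 4.1 = 135.3 m
d_total = 178.5 + 135.3 = 313.8 m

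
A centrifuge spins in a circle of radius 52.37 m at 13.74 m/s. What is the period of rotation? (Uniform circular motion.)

T = 2πr/v = 2π×52.37/13.74 = 23.95 s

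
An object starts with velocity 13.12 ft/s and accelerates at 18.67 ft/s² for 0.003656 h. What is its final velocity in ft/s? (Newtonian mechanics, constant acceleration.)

v₀ = 13.12 ft/s × 0.3048 = 3.99898 m/s
a = 18.67 ft/s² × 0.3048 = 5.69062 m/s²
t = 0.003656 h × 3600.0 = 13.1616 s
v = v₀ + a × t = 3.99898 + 5.69062 × 13.1616 = 78.8966 m/s
v = 78.8966 m/s / 0.3048 = 258.8 ft/s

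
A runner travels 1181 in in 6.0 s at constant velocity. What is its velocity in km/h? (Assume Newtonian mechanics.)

d = 1181 in × 0.0254 = 29.9974 m
v = d / t = 29.9974 / 6.0 = 4.99957 m/s
v = 4.99957 m/s / 0.2777777777777778 = 18.0 km/h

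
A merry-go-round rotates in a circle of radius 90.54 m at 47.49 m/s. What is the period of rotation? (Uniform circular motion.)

T = 2πr/v = 2π×90.54/47.49 = 11.98 s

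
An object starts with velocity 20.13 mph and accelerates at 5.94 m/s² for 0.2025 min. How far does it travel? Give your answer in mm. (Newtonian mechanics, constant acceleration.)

v₀ = 20.13 mph × 0.44704 = 8.99892 m/s
t = 0.2025 min × 60.0 = 12.15 s
d = v₀ × t + ½ × a × t² = 8.99892 × 12.15 + 0.5 × 5.94 × 12.15² = 547.776 m
d = 547.776 m / 0.001 = 547800 mm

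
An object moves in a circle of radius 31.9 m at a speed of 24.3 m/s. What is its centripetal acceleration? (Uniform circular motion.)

a_c = v²/r = 24.3²/31.9 = 590.49/31.9 = 18.51 m/s²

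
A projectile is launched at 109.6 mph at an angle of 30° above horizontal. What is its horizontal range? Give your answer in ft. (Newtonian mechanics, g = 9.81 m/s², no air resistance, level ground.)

v₀ = 109.6 mph × 0.44704 = 48.9956 m/s
R = v₀² × sin(2θ) / g = 48.9956² × sin(2 × 30°) / 9.81 = 2400.57 × 0.866025 / 9.81 = 211.922 m
R = 211.922 m / 0.3048 = 695.3 ft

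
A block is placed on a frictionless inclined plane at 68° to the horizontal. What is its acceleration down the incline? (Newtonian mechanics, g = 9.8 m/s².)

a = g sin(θ) = 9.8 × sin(68°) = 9.8 × 0.9272 = 9.09 m/s²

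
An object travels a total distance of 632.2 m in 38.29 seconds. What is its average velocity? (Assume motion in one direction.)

v_avg = Δd / Δt = 632.2 / 38.29 = 16.51 m/s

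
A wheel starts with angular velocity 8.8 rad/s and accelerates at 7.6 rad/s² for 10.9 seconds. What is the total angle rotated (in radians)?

θ = ω₀t + ½αt² = 8.8×10.9 + ½×7.6×10.9² = 547.4 rad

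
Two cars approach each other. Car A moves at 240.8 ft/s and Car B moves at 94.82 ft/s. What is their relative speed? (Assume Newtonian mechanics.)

v_rel = v_A + v_B = 240.8 + 94.82 = 335.62 ft/s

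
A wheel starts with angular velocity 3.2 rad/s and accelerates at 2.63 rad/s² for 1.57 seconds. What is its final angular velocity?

ω = ω₀ + αt = 3.2 + 2.63 × 1.57 = 7.33 rad/s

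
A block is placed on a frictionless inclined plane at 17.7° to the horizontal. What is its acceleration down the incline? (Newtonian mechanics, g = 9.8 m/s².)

a = g sin(θ) = 9.8 × sin(17.7°) = 9.8 × 0.304 = 2.98 m/s²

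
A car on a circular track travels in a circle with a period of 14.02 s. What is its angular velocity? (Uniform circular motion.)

ω = 2π/T = 2π/14.02 = 0.4482 rad/s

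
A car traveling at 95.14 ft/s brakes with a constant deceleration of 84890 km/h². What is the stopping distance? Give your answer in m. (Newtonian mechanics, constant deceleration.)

v₀ = 95.14 ft/s × 0.3048 = 28.9987 m/s
a = 84890 km/h² × 7.716049382716049e-05 = 6.55015 m/s²
d = v₀² / (2a) = 28.9987² / (2 × 6.55015) = 840.925 / 13.1003 = 64.19 m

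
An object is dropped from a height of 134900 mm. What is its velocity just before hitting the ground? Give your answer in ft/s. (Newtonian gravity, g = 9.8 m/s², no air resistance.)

h = 134900 mm × 0.001 = 134.9 m
v = √(2gh) = √(2 × 9.8 × 134.9) = 51.4202 m/s
v = 51.4202 m/s / 0.3048 = 168.7 ft/s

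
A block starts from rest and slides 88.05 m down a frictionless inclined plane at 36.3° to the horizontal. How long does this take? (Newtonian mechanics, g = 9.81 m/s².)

a = g sin(θ) = 9.81 × sin(36.3°) = 5.8076 m/s²
t = √(2d/a) = √(2 × 88.05 / 5.8076) = 5.51 s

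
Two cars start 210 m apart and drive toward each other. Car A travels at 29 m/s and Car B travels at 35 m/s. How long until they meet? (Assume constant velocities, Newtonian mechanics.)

Combined speed: v_combined = 29 + 35 = 64 m/s
Time to meet: t = d/v_combined = 210/64 = 3.28 s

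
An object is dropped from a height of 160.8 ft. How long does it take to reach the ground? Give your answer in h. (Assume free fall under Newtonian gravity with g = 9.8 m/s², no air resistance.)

h = 160.8 ft × 0.3048 = 49.0118 m
t = √(2h/g) = √(2 × 49.0118 / 9.8) = 3.16266 s
t = 3.16266 s / 3600.0 = 0.0008785 h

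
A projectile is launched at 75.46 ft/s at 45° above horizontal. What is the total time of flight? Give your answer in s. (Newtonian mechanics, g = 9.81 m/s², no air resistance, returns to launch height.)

v₀ = 75.46 ft/s × 0.3048 = 23.0002 m/s
T = 2 × v₀ × sin(θ) / g = 2 × 23.0002 × sin(45°) / 9.81 = 2 × 23.0002 × 0.707107 / 9.81 = 3.316 s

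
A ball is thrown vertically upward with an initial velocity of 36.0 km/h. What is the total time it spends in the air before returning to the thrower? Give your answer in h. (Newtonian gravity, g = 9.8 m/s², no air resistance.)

v₀ = 36.0 km/h × 0.2777777777777778 = 10.0 m/s
t_total = 2 × v₀ / g = 2 × 10.0 / 9.8 = 2.04082 s
t_total = 2.04082 s / 3600.0 = 0.0005669 h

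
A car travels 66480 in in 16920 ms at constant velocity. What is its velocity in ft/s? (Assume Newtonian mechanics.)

d = 66480 in × 0.0254 = 1688.59 m
t = 16920 ms × 0.001 = 16.92 s
v = d / t = 1688.59 / 16.92 = 99.7985 m/s
v = 99.7985 m/s / 0.3048 = 327.4 ft/s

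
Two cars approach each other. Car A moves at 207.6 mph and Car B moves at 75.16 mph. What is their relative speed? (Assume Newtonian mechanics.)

v_rel = v_A + v_B = 207.6 + 75.16 = 282.76 mph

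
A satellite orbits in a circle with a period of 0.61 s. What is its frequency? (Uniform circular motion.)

f = 1/T = 1/0.61 = 1.6393 Hz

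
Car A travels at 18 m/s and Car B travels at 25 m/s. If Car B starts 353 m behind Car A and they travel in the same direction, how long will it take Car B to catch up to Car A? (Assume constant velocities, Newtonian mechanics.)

Relative speed: v_rel = 25 - 18 = 7 m/s
Time to catch: t = d₀/v_rel = 353/7 = 50.43 s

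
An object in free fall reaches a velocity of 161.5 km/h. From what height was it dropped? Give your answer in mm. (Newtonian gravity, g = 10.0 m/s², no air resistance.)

v = 161.5 km/h × 0.2777777777777778 = 44.8611 m/s
h = v² / (2g) = 44.8611² / (2 × 10.0) = 100.626 m
h = 100.626 m / 0.001 = 100600 mm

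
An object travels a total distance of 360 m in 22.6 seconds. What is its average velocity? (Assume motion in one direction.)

v_avg = Δd / Δt = 360 / 22.6 = 15.93 m/s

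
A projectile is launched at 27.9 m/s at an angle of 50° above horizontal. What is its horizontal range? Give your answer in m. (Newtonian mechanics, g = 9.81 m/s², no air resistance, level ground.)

R = v₀² × sin(2θ) / g = 27.9² × sin(2 × 50°) / 9.81 = 778.41 × 0.984808 / 9.81 = 78.14 m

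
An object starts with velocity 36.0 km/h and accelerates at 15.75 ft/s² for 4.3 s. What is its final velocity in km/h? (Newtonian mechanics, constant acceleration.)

v₀ = 36.0 km/h × 0.2777777777777778 = 10.0 m/s
a = 15.75 ft/s² × 0.3048 = 4.8006 m/s²
v = v₀ + a × t = 10.0 + 4.8006 × 4.3 = 30.6426 m/s
v = 30.6426 m/s / 0.2777777777777778 = 110.3 km/h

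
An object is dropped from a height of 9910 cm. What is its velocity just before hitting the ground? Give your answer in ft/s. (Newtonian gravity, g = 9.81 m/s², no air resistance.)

h = 9910 cm × 0.01 = 99.1 m
v = √(2gh) = √(2 × 9.81 × 99.1) = 44.0947 m/s
v = 44.0947 m/s / 0.3048 = 144.7 ft/s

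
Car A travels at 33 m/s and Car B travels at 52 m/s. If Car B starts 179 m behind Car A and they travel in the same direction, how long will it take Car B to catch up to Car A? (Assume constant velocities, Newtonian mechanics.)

Relative speed: v_rel = 52 - 33 = 19 m/s
Time to catch: t = d₀/v_rel = 179/19 = 9.42 s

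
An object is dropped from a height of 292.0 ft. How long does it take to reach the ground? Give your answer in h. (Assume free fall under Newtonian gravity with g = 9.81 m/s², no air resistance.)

h = 292.0 ft × 0.3048 = 89.0016 m
t = √(2h/g) = √(2 × 89.0016 / 9.81) = 4.2597 s
t = 4.2597 s / 3600.0 = 0.001183 h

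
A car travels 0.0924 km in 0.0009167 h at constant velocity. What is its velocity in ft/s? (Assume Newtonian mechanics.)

d = 0.0924 km × 1000.0 = 92.4 m
t = 0.0009167 h × 3600.0 = 3.30012 s
v = d / t = 92.4 / 3.30012 = 27.999 m/s
v = 27.999 m/s / 0.3048 = 91.86 ft/s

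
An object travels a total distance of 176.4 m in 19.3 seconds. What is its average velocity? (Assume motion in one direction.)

v_avg = Δd / Δt = 176.4 / 19.3 = 9.14 m/s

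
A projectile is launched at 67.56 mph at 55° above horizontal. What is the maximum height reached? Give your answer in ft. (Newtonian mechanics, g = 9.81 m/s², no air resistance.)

v₀ = 67.56 mph × 0.44704 = 30.202 m/s
H = v₀² × sin²(θ) / (2g) = 30.202² × sin(55°)² / (2 × 9.81) = 912.161 × 0.67101 / 19.62 = 31.1962 m
H = 31.1962 m / 0.3048 = 102.3 ft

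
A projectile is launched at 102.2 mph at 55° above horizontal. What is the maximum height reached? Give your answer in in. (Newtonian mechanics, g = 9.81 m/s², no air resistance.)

v₀ = 102.2 mph × 0.44704 = 45.6875 m/s
H = v₀² × sin²(θ) / (2g) = 45.6875² × sin(55°)² / (2 × 9.81) = 2087.35 × 0.67101 / 19.62 = 71.388 m
H = 71.388 m / 0.0254 = 2811 in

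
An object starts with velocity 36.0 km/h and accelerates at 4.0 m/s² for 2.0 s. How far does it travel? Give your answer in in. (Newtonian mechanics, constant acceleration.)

v₀ = 36.0 km/h × 0.2777777777777778 = 10.0 m/s
d = v₀ × t + ½ × a × t² = 10.0 × 2.0 + 0.5 × 4.0 × 2.0² = 28.0 m
d = 28.0 m / 0.0254 = 1102 in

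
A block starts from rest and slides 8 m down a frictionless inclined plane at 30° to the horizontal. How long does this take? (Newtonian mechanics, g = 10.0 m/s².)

a = g sin(θ) = 10.0 × sin(30°) = 5.0 m/s²
t = √(2d/a) = √(2 × 8 / 5.0) = 1.79 s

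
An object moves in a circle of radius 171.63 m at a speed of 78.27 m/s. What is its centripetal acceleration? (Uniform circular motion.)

a_c = v²/r = 78.27²/171.63 = 6126.1929/171.63 = 35.69 m/s²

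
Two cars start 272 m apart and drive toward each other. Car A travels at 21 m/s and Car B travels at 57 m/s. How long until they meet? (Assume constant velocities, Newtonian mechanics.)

Combined speed: v_combined = 21 + 57 = 78 m/s
Time to meet: t = d/v_combined = 272/78 = 3.49 s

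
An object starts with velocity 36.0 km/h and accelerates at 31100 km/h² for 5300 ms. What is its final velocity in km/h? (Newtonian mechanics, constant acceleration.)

v₀ = 36.0 km/h × 0.2777777777777778 = 10.0 m/s
a = 31100 km/h² × 7.716049382716049e-05 = 2.39969 m/s²
t = 5300 ms × 0.001 = 5.3 s
v = v₀ + a × t = 10.0 + 2.39969 × 5.3 = 22.7184 m/s
v = 22.7184 m/s / 0.2777777777777778 = 81.79 km/h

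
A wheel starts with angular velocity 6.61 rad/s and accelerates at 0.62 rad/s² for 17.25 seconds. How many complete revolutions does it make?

θ = ω₀t + ½αt² = 6.61×17.25 + ½×0.62×17.25² = 206.266875 rad
Total revolutions = θ/(2π) = 206.266875/(2π) = 32.83
Complete revolutions = ⌊32.83⌋ = 32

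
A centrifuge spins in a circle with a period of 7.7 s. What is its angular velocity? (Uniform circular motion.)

ω = 2π/T = 2π/7.7 = 0.816 rad/s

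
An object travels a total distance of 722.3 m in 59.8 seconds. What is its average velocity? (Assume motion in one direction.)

v_avg = Δd / Δt = 722.3 / 59.8 = 12.08 m/s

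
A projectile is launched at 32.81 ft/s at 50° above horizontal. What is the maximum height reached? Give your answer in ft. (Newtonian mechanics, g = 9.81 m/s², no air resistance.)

v₀ = 32.81 ft/s × 0.3048 = 10.0005 m/s
H = v₀² × sin²(θ) / (2g) = 10.0005² × sin(50°)² / (2 × 9.81) = 100.01 × 0.586824 / 19.62 = 2.99125 m
H = 2.99125 m / 0.3048 = 9.814 ft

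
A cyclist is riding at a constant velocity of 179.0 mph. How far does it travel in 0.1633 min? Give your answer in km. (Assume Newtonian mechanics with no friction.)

v = 179.0 mph × 0.44704 = 80.0202 m/s
t = 0.1633 min × 60.0 = 9.798 s
d = v × t = 80.0202 × 9.798 = 784.038 m
d = 784.038 m / 1000.0 = 0.784 km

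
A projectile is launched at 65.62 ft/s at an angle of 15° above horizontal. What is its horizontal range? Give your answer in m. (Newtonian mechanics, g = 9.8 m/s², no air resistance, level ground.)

v₀ = 65.62 ft/s × 0.3048 = 20.001 m/s
R = v₀² × sin(2θ) / g = 20.001² × sin(2 × 15°) / 9.8 = 400.04 × 0.5 / 9.8 = 20.41 m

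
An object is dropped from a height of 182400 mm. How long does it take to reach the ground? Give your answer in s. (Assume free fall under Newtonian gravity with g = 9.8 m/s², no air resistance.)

h = 182400 mm × 0.001 = 182.4 m
t = √(2h/g) = √(2 × 182.4 / 9.8) = 6.101 s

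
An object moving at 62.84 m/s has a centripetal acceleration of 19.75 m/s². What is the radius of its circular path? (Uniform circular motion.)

r = v²/a_c = 62.84²/19.75 = 199.94 m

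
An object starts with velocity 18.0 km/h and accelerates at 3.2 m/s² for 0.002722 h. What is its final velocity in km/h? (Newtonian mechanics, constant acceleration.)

v₀ = 18.0 km/h × 0.2777777777777778 = 5.0 m/s
t = 0.002722 h × 3600.0 = 9.7992 s
v = v₀ + a × t = 5.0 + 3.2 × 9.7992 = 36.3574 m/s
v = 36.3574 m/s / 0.2777777777777778 = 130.9 km/h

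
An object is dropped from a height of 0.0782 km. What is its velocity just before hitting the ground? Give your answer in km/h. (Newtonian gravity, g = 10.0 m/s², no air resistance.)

h = 0.0782 km × 1000.0 = 78.2 m
v = √(2gh) = √(2 × 10.0 × 78.2) = 39.5474 m/s
v = 39.5474 m/s / 0.2777777777777778 = 142.4 km/h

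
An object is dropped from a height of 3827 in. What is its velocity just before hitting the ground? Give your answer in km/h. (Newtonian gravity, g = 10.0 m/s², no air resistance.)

h = 3827 in × 0.0254 = 97.2058 m
v = √(2gh) = √(2 × 10.0 × 97.2058) = 44.0921 m/s
v = 44.0921 m/s / 0.2777777777777778 = 158.7 km/h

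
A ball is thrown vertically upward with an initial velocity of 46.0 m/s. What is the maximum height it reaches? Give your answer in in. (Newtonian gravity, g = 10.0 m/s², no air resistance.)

h_max = v₀² / (2g) = 46.0² / (2 × 10.0) = 2116.0 / 20.0 = 105.8 m
h_max = 105.8 m / 0.0254 = 4165 in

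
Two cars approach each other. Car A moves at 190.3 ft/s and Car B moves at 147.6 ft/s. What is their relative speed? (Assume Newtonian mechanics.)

v_rel = v_A + v_B = 190.3 + 147.6 = 337.9 ft/s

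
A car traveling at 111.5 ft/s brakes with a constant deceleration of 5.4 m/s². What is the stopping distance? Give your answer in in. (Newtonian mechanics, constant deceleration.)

v₀ = 111.5 ft/s × 0.3048 = 33.9852 m/s
d = v₀² / (2a) = 33.9852² / (2 × 5.4) = 1154.99 / 10.8 = 106.944 m
d = 106.944 m / 0.0254 = 4210 in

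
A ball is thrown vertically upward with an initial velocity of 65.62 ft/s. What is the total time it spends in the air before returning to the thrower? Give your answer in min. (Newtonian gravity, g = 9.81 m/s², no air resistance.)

v₀ = 65.62 ft/s × 0.3048 = 20.001 m/s
t_total = 2 × v₀ / g = 2 × 20.001 / 9.81 = 4.07768 s
t_total = 4.07768 s / 60.0 = 0.06796 min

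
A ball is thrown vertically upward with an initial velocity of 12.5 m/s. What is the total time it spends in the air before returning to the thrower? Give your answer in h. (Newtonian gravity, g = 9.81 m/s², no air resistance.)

t_total = 2 × v₀ / g = 2 × 12.5 / 9.81 = 2.54842 s
t_total = 2.54842 s / 3600.0 = 0.0007079 h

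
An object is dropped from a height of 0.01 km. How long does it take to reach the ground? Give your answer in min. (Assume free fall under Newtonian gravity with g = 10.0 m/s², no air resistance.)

h = 0.01 km × 1000.0 = 10.0 m
t = √(2h/g) = √(2 × 10.0 / 10.0) = 1.41421 s
t = 1.41421 s / 60.0 = 0.02357 min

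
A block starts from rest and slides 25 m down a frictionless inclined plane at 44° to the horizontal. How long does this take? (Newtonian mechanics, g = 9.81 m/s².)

a = g sin(θ) = 9.81 × sin(44°) = 6.8146 m/s²
t = √(2d/a) = √(2 × 25 / 6.8146) = 2.71 s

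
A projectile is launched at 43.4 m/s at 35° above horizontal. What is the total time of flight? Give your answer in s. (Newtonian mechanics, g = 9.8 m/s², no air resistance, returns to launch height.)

T = 2 × v₀ × sin(θ) / g = 2 × 43.4 × sin(35°) / 9.8 = 2 × 43.4 × 0.573576 / 9.8 = 5.08 s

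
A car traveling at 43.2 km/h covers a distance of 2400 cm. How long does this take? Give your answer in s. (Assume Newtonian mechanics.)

d = 2400 cm × 0.01 = 24.0 m
v = 43.2 km/h × 0.2777777777777778 = 12.0 m/s
t = d / v = 24.0 / 12.0 = 2.0 s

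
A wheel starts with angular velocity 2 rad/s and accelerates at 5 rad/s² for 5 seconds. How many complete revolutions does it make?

θ = ω₀t + ½αt² = 2×5 + ½×5×5² = 72.5 rad
Total revolutions = θ/(2π) = 72.5/(2π) = 11.54
Complete revolutions = ⌊11.54⌋ = 11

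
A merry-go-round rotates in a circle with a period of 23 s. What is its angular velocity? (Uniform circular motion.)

ω = 2π/T = 2π/23 = 0.2732 rad/s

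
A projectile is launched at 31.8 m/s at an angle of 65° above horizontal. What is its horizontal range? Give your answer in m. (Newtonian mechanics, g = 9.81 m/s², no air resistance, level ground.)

R = v₀² × sin(2θ) / g = 31.8² × sin(2 × 65°) / 9.81 = 1011.24 × 0.766044 / 9.81 = 78.97 m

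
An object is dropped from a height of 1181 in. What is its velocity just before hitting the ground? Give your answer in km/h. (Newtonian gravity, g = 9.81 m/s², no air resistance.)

h = 1181 in × 0.0254 = 29.9974 m
v = √(2gh) = √(2 × 9.81 × 29.9974) = 24.26 m/s
v = 24.26 m/s / 0.2777777777777778 = 87.34 km/h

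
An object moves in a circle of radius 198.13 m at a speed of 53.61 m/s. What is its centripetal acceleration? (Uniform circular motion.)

a_c = v²/r = 53.61²/198.13 = 2874.0321/198.13 = 14.51 m/s²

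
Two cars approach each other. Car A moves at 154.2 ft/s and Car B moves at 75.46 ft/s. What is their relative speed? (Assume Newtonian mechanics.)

v_rel = v_A + v_B = 154.2 + 75.46 = 229.66 ft/s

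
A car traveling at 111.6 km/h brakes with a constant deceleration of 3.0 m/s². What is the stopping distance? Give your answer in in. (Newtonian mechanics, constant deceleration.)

v₀ = 111.6 km/h × 0.2777777777777778 = 31.0 m/s
d = v₀² / (2a) = 31.0² / (2 × 3.0) = 961.0 / 6.0 = 160.167 m
d = 160.167 m / 0.0254 = 6306 in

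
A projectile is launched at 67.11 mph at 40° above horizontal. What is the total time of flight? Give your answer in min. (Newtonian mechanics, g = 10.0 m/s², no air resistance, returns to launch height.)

v₀ = 67.11 mph × 0.44704 = 30.0009 m/s
T = 2 × v₀ × sin(θ) / g = 2 × 30.0009 × sin(40°) / 10.0 = 2 × 30.0009 × 0.642788 / 10.0 = 3.85684 s
T = 3.85684 s / 60.0 = 0.06428 min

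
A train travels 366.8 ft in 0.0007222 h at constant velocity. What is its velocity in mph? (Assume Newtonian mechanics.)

d = 366.8 ft × 0.3048 = 111.801 m
t = 0.0007222 h × 3600.0 = 2.59992 s
v = d / t = 111.801 / 2.59992 = 43.0017 m/s
v = 43.0017 m/s / 0.44704 = 96.19 mph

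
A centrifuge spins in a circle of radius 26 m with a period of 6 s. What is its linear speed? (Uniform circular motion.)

v = 2πr/T = 2π×26/6 = 27.23 m/s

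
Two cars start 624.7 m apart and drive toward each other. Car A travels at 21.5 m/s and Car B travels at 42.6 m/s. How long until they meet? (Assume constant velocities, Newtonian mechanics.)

Combined speed: v_combined = 21.5 + 42.6 = 64.1 m/s
Time to meet: t = d/v_combined = 624.7/64.1 = 9.75 s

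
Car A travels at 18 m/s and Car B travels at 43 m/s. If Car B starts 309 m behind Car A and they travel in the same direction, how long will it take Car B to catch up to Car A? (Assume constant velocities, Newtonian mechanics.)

Relative speed: v_rel = 43 - 18 = 25 m/s
Time to catch: t = d₀/v_rel = 309/25 = 12.36 s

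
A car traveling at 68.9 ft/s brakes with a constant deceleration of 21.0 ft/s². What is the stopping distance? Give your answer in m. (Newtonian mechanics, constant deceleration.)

v₀ = 68.9 ft/s × 0.3048 = 21.0007 m/s
a = 21.0 ft/s² × 0.3048 = 6.4008 m/s²
d = v₀² / (2a) = 21.0007² / (2 × 6.4008) = 441.029 / 12.8016 = 34.45 m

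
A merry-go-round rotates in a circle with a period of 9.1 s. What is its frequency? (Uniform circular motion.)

f = 1/T = 1/9.1 = 0.1099 Hz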